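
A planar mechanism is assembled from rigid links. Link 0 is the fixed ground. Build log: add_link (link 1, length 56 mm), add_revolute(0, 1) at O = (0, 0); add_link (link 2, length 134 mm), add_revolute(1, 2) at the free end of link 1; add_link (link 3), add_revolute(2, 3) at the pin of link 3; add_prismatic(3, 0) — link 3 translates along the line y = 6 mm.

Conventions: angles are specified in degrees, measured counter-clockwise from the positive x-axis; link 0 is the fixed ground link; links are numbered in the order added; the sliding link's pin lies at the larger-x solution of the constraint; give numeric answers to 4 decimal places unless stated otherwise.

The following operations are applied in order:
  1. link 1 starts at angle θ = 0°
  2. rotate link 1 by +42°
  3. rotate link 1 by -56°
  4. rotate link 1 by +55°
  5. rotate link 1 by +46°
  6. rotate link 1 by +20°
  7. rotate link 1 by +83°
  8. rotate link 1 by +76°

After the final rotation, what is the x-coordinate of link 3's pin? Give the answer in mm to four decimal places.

geometry: r = 56 mm, L = 134 mm, e = 6 mm; θ starts at 0°
rotate link 1 by +42°: θ ← 0° +42° = 42°
rotate link 1 by -56°: θ ← 42° -56° = -14°
rotate link 1 by +55°: θ ← -14° +55° = 41°
rotate link 1 by +46°: θ ← 41° +46° = 87°
rotate link 1 by +20°: θ ← 87° +20° = 107°
rotate link 1 by +83°: θ ← 107° +83° = 190°
rotate link 1 by +76°: θ ← 190° +76° = 266°
crank pin P = (r cos θ, r sin θ) = (-3.906363, -55.863587)
h = r sin θ − e = -55.863587 − 6 = -61.863587
x = r cos θ + √(L² − h²) = -3.906363 + 118.865035 = 114.958673

114.9587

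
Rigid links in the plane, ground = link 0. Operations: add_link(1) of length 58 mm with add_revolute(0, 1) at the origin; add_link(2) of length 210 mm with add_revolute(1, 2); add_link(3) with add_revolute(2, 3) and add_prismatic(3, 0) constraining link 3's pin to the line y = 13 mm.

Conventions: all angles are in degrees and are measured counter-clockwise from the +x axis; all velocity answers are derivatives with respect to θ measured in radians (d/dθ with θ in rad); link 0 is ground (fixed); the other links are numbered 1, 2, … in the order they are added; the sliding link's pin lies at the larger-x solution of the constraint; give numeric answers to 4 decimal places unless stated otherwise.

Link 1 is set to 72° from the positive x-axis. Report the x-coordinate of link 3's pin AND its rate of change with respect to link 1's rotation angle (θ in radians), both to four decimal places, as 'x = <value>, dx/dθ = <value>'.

geometry: r = 58 mm, L = 210 mm, e = 13 mm
crank pin P = (r cos θ, r sin θ) = (17.922986, 55.161278)
h = r sin θ − e = 55.161278 − 13 = 42.161278
x = r cos θ + √(L² − h²) = 17.922986 + 205.724152 = 223.647137
dx/dθ = −r sin θ − h·r cos θ/√(L² − h²) (θ in radians; h = 42.161278) = -58.834429

x = 223.6471, dx/dθ = -58.8344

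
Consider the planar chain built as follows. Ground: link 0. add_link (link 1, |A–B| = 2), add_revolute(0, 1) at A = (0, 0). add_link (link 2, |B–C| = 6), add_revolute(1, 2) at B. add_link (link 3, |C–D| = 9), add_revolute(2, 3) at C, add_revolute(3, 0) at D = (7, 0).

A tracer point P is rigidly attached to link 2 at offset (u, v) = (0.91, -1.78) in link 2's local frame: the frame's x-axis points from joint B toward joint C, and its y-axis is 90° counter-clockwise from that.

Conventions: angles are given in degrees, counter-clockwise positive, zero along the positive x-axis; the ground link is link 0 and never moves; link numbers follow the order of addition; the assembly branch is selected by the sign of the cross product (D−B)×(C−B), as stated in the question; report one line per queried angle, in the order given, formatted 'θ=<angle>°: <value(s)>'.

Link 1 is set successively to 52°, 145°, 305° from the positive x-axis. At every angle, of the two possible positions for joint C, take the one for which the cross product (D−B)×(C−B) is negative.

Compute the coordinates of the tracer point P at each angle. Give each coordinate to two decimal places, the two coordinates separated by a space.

A=(0,0), D=(7.00,0)
θ=52°: B = A + 2.00·(cos52°, sin52°) = (1.2313, 1.5760)
θ=52°: |BD| = 5.9801
θ=52°: circle(B,6.00) ∩ circle(D,9.00): a=-0.7724, h=5.9501
θ=52°:   candidates: C₊=(2.0543,7.5193) cross=35.582; C₋=(-1.0819,-3.9601) cross=-35.582
θ=52°:   branch - wants cross < 0 → take C=(-1.0819,-3.9601) (cross=-35.582)
θ=52°: ex = (C−B)/|BC| = (-0.3855,-0.9227); ey = (0.9227,-0.3855)
θ=52°: P = B + 0.91·ex + -1.78·ey = (-0.7619,1.4226)
θ=145°: B = A + 2.00·(cos145°, sin145°) = (-1.6383, 1.1472)
θ=145°: |BD| = 8.7141
θ=145°: circle(B,6.00) ∩ circle(D,9.00): a=1.7751, h=5.7314
θ=145°:   candidates: C₊=(0.8758,6.5950) cross=49.944; C₋=(-0.6332,-4.7681) cross=-49.944
θ=145°:   branch - wants cross < 0 → take C=(-0.6332,-4.7681) (cross=-49.944)
θ=145°: ex = (C−B)/|BC| = (0.1675,-0.9859); ey = (0.9859,0.1675)
θ=145°: P = B + 0.91·ex + -1.78·ey = (-3.2407,-0.0482)
θ=305°: B = A + 2.00·(cos305°, sin305°) = (1.1472, -1.6383)
θ=305°: |BD| = 6.0778
θ=305°: circle(B,6.00) ∩ circle(D,9.00): a=-0.6631, h=5.9632
θ=305°:   candidates: C₊=(-1.0988,3.9255) cross=36.244; C₋=(2.1160,-7.5596) cross=-36.244
θ=305°:   branch - wants cross < 0 → take C=(2.1160,-7.5596) (cross=-36.244)
θ=305°: ex = (C−B)/|BC| = (0.1615,-0.9869); ey = (0.9869,0.1615)
θ=305°: P = B + 0.91·ex + -1.78·ey = (-0.4625,-2.8238)

θ=52°: -0.76 1.42
θ=145°: -3.24 -0.05
θ=305°: -0.46 -2.82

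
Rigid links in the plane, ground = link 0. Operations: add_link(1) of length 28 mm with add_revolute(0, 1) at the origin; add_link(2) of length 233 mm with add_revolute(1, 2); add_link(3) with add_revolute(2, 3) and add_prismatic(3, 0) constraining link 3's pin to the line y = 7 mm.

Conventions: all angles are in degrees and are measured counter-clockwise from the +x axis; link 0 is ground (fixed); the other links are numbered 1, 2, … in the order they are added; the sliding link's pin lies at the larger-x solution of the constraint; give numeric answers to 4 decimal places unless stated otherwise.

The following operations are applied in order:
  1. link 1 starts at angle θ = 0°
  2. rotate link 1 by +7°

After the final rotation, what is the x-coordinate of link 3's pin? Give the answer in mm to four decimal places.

geometry: r = 28 mm, L = 233 mm, e = 7 mm; θ starts at 0°
rotate link 1 by +7°: θ ← 0° +7° = 7°
crank pin P = (r cos θ, r sin θ) = (27.791292, 3.412342)
h = r sin θ − e = 3.412342 − 7 = -3.587658
x = r cos θ + √(L² − h²) = 27.791292 + 232.972378 = 260.763670

260.7637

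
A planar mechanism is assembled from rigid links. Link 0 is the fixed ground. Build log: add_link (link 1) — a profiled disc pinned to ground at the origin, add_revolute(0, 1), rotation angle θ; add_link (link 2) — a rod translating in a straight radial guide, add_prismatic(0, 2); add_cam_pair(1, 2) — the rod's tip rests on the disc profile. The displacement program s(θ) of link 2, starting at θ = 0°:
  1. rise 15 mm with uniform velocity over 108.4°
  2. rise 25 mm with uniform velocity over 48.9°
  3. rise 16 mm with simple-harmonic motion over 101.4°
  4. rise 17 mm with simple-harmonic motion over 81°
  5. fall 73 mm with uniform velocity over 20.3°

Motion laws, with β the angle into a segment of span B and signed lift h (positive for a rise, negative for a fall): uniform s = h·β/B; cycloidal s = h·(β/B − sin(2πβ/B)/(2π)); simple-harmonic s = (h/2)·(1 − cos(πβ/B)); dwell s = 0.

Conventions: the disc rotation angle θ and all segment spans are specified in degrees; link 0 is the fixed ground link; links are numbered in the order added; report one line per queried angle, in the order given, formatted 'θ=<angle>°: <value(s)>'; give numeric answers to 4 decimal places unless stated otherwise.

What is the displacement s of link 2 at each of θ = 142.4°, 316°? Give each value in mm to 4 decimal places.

seg 1 [0°–108.4°] uniform, h=15: full span → s += 15 → s = 15.0000
seg 2 [108.4°–157.3°] uniform, h=25: θ=142.4° here. β=34, B=48.9. 25·34/48.9 = 17.3824 → s = 32.3824
seg 2 [108.4°–157.3°] uniform, h=25: full span → s += 25 → s = 40.0000
seg 3 [157.3°–258.7°] simple-harmonic, h=16: full span → s += 16 → s = 56.0000
seg 4 [258.7°–339.7°] simple-harmonic, h=17: θ=316° here. β=57.3, B=81. 17/2·(1 − cos(π·0.7074)) = 13.6548 → s = 69.6548

θ=142.4°: 32.3824
θ=316°: 69.6548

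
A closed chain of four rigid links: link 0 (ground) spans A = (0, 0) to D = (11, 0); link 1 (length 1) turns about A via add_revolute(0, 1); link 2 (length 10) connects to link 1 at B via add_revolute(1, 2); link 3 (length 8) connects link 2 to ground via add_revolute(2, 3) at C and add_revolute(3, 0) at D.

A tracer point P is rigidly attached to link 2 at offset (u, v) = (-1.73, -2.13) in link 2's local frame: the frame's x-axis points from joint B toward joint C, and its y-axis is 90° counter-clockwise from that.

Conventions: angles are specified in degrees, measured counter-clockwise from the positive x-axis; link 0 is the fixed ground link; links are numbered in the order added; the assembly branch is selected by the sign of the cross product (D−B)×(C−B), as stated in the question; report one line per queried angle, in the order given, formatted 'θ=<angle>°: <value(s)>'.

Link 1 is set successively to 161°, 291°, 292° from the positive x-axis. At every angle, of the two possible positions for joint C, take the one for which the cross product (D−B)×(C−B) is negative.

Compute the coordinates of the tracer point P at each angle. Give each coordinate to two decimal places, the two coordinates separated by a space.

A=(0,0), D=(11.00,0)
θ=161°: B = A + 1.00·(cos161°, sin161°) = (-0.9455, 0.3256)
θ=161°: |BD| = 11.9500
θ=161°: circle(B,10.00) ∩ circle(D,8.00): a=7.4813, h=6.6356
θ=161°:   candidates: C₊=(6.7137,6.7549) cross=79.295; C₋=(6.3522,-6.5114) cross=-79.295
θ=161°:   branch - wants cross < 0 → take C=(6.3522,-6.5114) (cross=-79.295)
θ=161°: ex = (C−B)/|BC| = (0.7298,-0.6837); ey = (0.6837,0.7298)
θ=161°: P = B + -1.73·ex + -2.13·ey = (-3.6643,-0.0461)
θ=291°: B = A + 1.00·(cos291°, sin291°) = (0.3584, -0.9336)
θ=291°: |BD| = 10.6825
θ=291°: circle(B,10.00) ∩ circle(D,8.00): a=7.0263, h=7.1156
θ=291°:   candidates: C₊=(6.7359,6.7688) cross=76.012; C₋=(7.9796,-7.4079) cross=-76.012
θ=291°:   branch - wants cross < 0 → take C=(7.9796,-7.4079) (cross=-76.012)
θ=291°: ex = (C−B)/|BC| = (0.7621,-0.6474); ey = (0.6474,0.7621)
θ=291°: P = B + -1.73·ex + -2.13·ey = (-2.3391,-1.4368)
θ=292°: B = A + 1.00·(cos292°, sin292°) = (0.3746, -0.9272)
θ=292°: |BD| = 10.6658
θ=292°: circle(B,10.00) ∩ circle(D,8.00): a=7.0205, h=7.1212
θ=292°:   candidates: C₊=(6.7495,6.7774) cross=75.954; C₋=(7.9876,-7.4112) cross=-75.954
θ=292°:   branch - wants cross < 0 → take C=(7.9876,-7.4112) (cross=-75.954)
θ=292°: ex = (C−B)/|BC| = (0.7613,-0.6484); ey = (0.6484,0.7613)
θ=292°: P = B + -1.73·ex + -2.13·ey = (-2.3235,-1.4270)

θ=161°: -3.66 -0.05
θ=291°: -2.34 -1.44
θ=292°: -2.32 -1.43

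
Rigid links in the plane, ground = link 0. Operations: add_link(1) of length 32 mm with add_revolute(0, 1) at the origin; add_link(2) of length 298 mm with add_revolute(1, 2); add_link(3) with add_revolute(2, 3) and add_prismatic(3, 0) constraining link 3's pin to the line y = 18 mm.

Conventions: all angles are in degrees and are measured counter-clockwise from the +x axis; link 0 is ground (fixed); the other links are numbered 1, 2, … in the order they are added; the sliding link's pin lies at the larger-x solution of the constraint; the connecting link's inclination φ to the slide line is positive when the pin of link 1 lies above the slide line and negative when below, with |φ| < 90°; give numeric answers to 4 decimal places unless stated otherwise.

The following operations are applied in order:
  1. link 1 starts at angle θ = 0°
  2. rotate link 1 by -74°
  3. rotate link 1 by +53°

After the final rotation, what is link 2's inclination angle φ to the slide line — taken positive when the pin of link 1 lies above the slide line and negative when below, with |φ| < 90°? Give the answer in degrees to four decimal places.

geometry: r = 32 mm, L = 298 mm, e = 18 mm; θ starts at 0°
rotate link 1 by -74°: θ ← 0° -74° = -74°
rotate link 1 by +53°: θ ← -74° +53° = -21°
h = r sin θ − e = -11.467774 − 18 = -29.467774
sin φ = h / L = -29.467774 / 298 = -0.09888515
φ = arcsin(-0.09888515) = -5.674976°

-5.6750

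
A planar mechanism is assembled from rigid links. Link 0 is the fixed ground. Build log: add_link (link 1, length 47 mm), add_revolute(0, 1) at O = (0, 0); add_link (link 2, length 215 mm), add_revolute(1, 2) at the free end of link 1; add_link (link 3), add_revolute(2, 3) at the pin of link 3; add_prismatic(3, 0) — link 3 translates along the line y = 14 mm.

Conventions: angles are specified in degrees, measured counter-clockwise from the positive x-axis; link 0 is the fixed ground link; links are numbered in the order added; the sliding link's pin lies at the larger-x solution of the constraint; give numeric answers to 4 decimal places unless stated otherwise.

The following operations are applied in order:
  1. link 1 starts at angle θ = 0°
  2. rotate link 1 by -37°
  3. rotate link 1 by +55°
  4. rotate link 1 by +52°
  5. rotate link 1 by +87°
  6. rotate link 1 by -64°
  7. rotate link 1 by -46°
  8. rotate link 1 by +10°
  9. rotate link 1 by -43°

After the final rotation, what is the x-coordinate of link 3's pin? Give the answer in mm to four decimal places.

geometry: r = 47 mm, L = 215 mm, e = 14 mm; θ starts at 0°
rotate link 1 by -37°: θ ← 0° -37° = -37°
rotate link 1 by +55°: θ ← -37° +55° = 18°
rotate link 1 by +52°: θ ← 18° +52° = 70°
rotate link 1 by +87°: θ ← 70° +87° = 157°
rotate link 1 by -64°: θ ← 157° -64° = 93°
rotate link 1 by -46°: θ ← 93° -46° = 47°
rotate link 1 by +10°: θ ← 47° +10° = 57°
rotate link 1 by -43°: θ ← 57° -43° = 14°
crank pin P = (r cos θ, r sin θ) = (45.603899, 11.370329)
h = r sin θ − e = 11.370329 − 14 = -2.629671
x = r cos θ + √(L² − h²) = 45.603899 + 214.983918 = 260.587817

260.5878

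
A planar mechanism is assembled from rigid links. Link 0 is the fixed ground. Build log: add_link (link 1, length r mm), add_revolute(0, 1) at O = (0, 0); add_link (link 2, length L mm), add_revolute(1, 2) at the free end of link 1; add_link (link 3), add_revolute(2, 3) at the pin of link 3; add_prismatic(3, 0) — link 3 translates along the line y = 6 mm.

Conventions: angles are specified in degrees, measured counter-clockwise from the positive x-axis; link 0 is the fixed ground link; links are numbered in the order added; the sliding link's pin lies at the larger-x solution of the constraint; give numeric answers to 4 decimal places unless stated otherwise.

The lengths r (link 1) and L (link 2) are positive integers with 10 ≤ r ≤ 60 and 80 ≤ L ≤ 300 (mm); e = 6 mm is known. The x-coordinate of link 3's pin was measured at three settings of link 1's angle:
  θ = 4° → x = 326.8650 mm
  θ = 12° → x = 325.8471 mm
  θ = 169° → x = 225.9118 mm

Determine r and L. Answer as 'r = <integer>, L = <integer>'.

constraint per measurement: (x − r cos θ)² + (r sin θ − e)² = L²
subtracting the θ₁ and θ₂ equations cancels the r² and L² terms:
r = (x₁² − x₂²) / (2[(x₁cos θ₁ + e sin θ₁) − (x₂cos θ₂ + e sin θ₂)]) = 51.0031 → r = 51
L² = (x₁ − r cos θ₁)² + (r sin θ₁ − e)² = 76176.0224 → L = 276.0000 → L = 276
check at θ₃=169°: x = 225.9118 (printed 225.9118) ✓

r = 51, L = 276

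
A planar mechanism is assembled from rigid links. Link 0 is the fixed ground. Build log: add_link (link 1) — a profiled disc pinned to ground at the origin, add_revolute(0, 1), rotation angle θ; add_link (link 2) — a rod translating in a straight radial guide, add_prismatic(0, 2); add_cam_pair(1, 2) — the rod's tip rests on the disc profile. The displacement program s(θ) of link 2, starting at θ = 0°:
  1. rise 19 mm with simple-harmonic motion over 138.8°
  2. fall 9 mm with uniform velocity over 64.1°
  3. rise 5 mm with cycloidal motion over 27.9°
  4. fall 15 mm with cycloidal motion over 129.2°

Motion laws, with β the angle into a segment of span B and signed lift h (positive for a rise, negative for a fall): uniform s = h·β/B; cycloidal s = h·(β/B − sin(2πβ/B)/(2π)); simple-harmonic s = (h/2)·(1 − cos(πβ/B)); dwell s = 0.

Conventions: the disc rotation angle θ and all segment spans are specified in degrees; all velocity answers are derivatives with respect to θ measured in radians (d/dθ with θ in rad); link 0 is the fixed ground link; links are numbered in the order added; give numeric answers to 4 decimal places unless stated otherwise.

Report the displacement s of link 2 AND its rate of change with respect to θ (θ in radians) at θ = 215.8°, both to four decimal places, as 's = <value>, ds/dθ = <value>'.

seg 1 [0°–138.8°] simple-harmonic, h=19: full span → s += 19 → s = 19.0000
seg 2 [138.8°–202.9°] uniform, h=-9: full span → s += -9 → s = 10.0000
seg 3 [202.9°–230.8°] cycloidal, h=5: θ=215.8° here. β=12.9, B=27.9. 5·(0.4624 − sin(2π·0.4624)/(2π)) = 2.1254 → s = 12.1254
velocity in seg [202.9°–230.8°] (cycloidal), θ in radians: β = 12.9° = 0.2251 rad, B = 27.9° = 0.4869 rad; ds/dθ = (h/B)(1 − cos(2πβ/B)) = (5/0.4869)(1 − cos(2π·0.4624)) = 20.250386 mm/rad

s = 12.1254, ds/dθ = 20.2504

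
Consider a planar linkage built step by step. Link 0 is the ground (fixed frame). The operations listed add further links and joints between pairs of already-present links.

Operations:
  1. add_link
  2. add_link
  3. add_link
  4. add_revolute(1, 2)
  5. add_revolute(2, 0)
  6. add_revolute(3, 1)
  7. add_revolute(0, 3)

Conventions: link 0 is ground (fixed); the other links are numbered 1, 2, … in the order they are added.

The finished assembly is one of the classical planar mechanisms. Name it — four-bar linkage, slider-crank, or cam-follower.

links: 4 (incl. ground); joints: 4 revolute, 0 prismatic, 0 higher (cam) pair, forming one closed loop
4 links in a single 4R loop → four-bar linkage

four-bar linkage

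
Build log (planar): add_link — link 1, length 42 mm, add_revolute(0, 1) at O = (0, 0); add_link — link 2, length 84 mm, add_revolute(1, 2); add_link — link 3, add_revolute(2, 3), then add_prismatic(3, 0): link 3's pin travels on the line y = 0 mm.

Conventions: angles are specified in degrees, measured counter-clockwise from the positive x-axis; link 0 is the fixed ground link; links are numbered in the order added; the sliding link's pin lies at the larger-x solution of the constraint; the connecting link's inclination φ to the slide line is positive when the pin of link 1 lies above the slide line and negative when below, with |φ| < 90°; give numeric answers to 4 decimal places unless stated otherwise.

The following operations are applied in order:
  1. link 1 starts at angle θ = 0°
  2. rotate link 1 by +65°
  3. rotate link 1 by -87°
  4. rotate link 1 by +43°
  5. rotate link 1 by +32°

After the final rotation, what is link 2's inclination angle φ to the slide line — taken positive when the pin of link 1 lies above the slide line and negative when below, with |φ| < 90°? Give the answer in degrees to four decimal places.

geometry: r = 42 mm, L = 84 mm, e = 0 mm; θ starts at 0°
rotate link 1 by +65°: θ ← 0° +65° = 65°
rotate link 1 by -87°: θ ← 65° -87° = -22°
rotate link 1 by +43°: θ ← -22° +43° = 21°
rotate link 1 by +32°: θ ← 21° +32° = 53°
h = r sin θ − e = 33.542691 − 0 = 33.542691
sin φ = h / L = 33.542691 / 84 = 0.39931776
φ = arcsin(0.39931776) = 23.535535°

23.5355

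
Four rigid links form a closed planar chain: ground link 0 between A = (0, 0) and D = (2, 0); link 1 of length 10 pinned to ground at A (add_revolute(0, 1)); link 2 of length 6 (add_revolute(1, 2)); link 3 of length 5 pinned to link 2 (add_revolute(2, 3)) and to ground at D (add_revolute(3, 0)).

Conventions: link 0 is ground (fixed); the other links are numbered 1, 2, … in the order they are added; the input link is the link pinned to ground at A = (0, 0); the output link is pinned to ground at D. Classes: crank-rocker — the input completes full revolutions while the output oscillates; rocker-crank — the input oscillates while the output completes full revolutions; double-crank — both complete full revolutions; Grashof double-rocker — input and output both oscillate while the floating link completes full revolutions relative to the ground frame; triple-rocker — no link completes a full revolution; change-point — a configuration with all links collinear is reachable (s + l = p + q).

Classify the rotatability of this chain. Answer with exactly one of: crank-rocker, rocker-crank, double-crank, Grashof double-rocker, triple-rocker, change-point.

lengths: ground=2, input=10, coupler=6, output=5
sorted: s=2 (shortest), l=10 (longest), p+q=11
s + l = 12 vs p + q = 11
s + l > p + q → non-Grashof → no link fully rotates → triple-rocker

triple-rocker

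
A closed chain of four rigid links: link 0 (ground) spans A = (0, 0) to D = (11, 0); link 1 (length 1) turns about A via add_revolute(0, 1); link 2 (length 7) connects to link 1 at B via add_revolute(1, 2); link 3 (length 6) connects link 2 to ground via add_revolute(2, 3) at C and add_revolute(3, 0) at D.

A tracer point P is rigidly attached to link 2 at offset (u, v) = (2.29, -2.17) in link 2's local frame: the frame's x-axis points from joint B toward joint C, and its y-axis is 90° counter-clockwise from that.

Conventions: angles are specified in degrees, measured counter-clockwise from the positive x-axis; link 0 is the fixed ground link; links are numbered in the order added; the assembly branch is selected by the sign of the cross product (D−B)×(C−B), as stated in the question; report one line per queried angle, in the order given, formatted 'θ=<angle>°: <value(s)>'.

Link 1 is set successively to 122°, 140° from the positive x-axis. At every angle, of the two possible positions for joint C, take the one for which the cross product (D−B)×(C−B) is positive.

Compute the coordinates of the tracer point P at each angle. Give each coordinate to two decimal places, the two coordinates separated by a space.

A=(0,0), D=(11.00,0)
θ=122°: B = A + 1.00·(cos122°, sin122°) = (-0.5299, 0.8480)
θ=122°: |BD| = 11.5611
θ=122°: circle(B,7.00) ∩ circle(D,6.00): a=6.3428, h=2.9613
θ=122°:   candidates: C₊=(6.0130,3.3361) cross=34.236; C₋=(5.5785,-2.5705) cross=-34.236
θ=122°:   branch + wants cross > 0 → take C=(6.0130,3.3361) (cross=34.236)
θ=122°: ex = (C−B)/|BC| = (0.9347,0.3554); ey = (-0.3554,0.9347)
θ=122°: P = B + 2.29·ex + -2.17·ey = (2.3818,-0.3663)
θ=140°: B = A + 1.00·(cos140°, sin140°) = (-0.7660, 0.6428)
θ=140°: |BD| = 11.7836
θ=140°: circle(B,7.00) ∩ circle(D,6.00): a=6.4434, h=2.7354
θ=140°:   candidates: C₊=(5.8170,3.0226) cross=32.233; C₋=(5.5186,-2.4400) cross=-32.233
θ=140°:   branch + wants cross > 0 → take C=(5.8170,3.0226) (cross=32.233)
θ=140°: ex = (C−B)/|BC| = (0.9404,0.3400); ey = (-0.3400,0.9404)
θ=140°: P = B + 2.29·ex + -2.17·ey = (2.1253,-0.6194)

θ=122°: 2.38 -0.37
θ=140°: 2.13 -0.62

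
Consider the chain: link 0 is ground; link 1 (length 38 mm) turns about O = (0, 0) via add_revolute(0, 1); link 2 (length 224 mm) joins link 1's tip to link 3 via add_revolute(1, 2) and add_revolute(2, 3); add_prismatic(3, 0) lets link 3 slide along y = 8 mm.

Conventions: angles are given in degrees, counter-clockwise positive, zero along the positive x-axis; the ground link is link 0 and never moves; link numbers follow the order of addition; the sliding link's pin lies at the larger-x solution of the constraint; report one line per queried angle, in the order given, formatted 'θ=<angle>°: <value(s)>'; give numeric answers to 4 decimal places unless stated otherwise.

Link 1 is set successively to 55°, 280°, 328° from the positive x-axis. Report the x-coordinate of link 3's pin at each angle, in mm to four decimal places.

geometry: r = 38 mm, L = 224 mm, e = 8 mm
θ=55°: crank pin P = (r cos θ, r sin θ) = (21.795905, 31.127778)
θ=55°: h = r sin θ − e = 31.127778 − 8 = 23.127778
θ=55°: x = r cos θ + √(L² − h²) = 21.795905 + 222.802841 = 244.598745
θ=280°: crank pin P = (r cos θ, r sin θ) = (6.598631, -37.422695)
θ=280°: h = r sin θ − e = -37.422695 − 8 = -45.422695
θ=280°: x = r cos θ + √(L² − h²) = 6.598631 + 219.346253 = 225.944884
θ=328°: crank pin P = (r cos θ, r sin θ) = (32.225828, -20.136932)
θ=328°: h = r sin θ − e = -20.136932 − 8 = -28.136932
θ=328°: x = r cos θ + √(L² − h²) = 32.225828 + 222.225815 = 254.451643

θ=55°: 244.5987
θ=280°: 225.9449
θ=328°: 254.4516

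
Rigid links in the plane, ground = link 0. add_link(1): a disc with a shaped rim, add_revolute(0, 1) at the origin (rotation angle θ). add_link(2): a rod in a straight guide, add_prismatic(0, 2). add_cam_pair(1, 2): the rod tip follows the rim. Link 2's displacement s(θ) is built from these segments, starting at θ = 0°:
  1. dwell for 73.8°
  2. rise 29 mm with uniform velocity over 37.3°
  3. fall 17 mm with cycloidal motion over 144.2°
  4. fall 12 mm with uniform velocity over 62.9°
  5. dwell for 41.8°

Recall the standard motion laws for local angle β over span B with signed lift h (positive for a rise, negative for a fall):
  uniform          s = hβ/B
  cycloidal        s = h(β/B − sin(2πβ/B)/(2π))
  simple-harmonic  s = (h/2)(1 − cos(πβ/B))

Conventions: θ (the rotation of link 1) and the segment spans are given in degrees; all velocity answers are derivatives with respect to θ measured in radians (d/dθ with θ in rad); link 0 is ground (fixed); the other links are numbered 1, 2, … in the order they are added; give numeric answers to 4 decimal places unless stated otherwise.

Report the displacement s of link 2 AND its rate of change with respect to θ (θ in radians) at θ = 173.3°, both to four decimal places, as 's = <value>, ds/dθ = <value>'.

segment 1 (0° to 73.8°, dwell): s unchanged at 0.0000
segment 2 (73.8° to 111.1°, uniform, h = 29) is passed completely: s = 0.0000 + (29) = 29.0000
θ = 173.3° falls in segment 3 (111.1° to 255.3°, cycloidal, h = -17): β = 173.3 − 111.1 = 62.2°, B = 144.2°; Δs = -17·(0.4313 − sin(2π·0.4313)/(2π)) = -6.2016; s = 29.0000 − 6.2016 = 22.7984
velocity in seg [111.1°–255.3°] (cycloidal), θ in radians: β = 62.2° = 1.0856 rad, B = 144.2° = 2.5168 rad; ds/dθ = (h/B)(1 − cos(2πβ/B)) = ((-17)/2.5168)(1 − cos(2π·0.4313)) = -12.890635 mm/rad

s = 22.7984, ds/dθ = -12.8906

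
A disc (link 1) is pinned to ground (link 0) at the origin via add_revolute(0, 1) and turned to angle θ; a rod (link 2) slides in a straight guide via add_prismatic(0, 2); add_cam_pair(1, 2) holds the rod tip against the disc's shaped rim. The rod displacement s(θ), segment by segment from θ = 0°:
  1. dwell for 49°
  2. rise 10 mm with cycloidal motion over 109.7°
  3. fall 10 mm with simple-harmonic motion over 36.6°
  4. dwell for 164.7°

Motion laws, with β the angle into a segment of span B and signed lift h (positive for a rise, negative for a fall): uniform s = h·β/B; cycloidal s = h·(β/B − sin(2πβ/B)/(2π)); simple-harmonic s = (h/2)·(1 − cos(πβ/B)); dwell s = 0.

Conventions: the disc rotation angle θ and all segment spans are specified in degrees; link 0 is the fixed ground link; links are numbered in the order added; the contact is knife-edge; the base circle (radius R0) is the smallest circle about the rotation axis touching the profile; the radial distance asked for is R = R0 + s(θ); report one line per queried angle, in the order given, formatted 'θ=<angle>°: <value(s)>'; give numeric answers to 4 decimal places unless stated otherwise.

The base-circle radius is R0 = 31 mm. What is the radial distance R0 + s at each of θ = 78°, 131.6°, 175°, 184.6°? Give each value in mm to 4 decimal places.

segment 1 (0° to 49°, dwell): s unchanged at 0.0000
θ = 78° falls in segment 2 (49° to 158.7°, cycloidal, h = 10): β = 78 − 49 = 29°, B = 109.7°; Δs = 10·(0.2644 − sin(2π·0.2644)/(2π)) = 1.0585; s = 0.0000 + 1.0585 = 1.0585
θ = 131.6° falls in segment 2 (49° to 158.7°, cycloidal, h = 10): β = 131.6 − 49 = 82.6°, B = 109.7°; Δs = 10·(0.7530 − sin(2π·0.7530)/(2π)) = 9.1209; s = 0.0000 + 9.1209 = 9.1209
segment 2 (49° to 158.7°, cycloidal, h = 10) is passed completely: s = 0.0000 + (10) = 10.0000
θ = 175° falls in segment 3 (158.7° to 195.3°, simple-harmonic, h = -10): β = 175 − 158.7 = 16.3°, B = 36.6°; Δs = -10/2·(1 − cos(π·0.4454)) = -4.1459; s = 10.0000 − 4.1459 = 5.8541
θ = 184.6° falls in segment 3 (158.7° to 195.3°, simple-harmonic, h = -10): β = 184.6 − 158.7 = 25.9°, B = 36.6°; Δs = -10/2·(1 − cos(π·0.7077)) = -8.0353; s = 10.0000 − 8.0353 = 1.9647
θ=78°: R = R0 + s = 31 + 1.0585 = 32.0585
θ=131.6°: R = R0 + s = 31 + 9.1209 = 40.1209
θ=175°: R = R0 + s = 31 + 5.8541 = 36.8541
θ=184.6°: R = R0 + s = 31 + 1.9647 = 32.9647

θ=78°: 32.0585
θ=131.6°: 40.1209
θ=175°: 36.8541
θ=184.6°: 32.9647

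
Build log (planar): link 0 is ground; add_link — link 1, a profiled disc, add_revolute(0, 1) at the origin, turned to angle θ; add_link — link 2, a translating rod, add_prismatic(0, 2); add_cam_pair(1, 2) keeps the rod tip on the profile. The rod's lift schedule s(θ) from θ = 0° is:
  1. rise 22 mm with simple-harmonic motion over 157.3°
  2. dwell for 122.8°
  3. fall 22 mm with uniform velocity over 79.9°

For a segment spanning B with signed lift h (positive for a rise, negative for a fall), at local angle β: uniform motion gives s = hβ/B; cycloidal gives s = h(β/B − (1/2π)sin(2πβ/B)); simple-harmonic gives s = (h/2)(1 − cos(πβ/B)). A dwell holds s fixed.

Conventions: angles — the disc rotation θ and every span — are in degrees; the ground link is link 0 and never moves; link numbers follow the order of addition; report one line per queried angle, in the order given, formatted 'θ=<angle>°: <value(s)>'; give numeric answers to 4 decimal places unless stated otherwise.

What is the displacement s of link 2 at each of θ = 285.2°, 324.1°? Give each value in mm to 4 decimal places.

seg 1 [0°–157.3°] simple-harmonic, h=22: full span → s += 22 → s = 22.0000
seg 2 [157.3°–280.1°] dwell: s stays 22.0000
seg 3 [280.1°–360°] uniform, h=-22: θ=285.2° here. β=5.1, B=79.9. -22·5.1/79.9 = -1.4043 → s = 20.5957
seg 3 [280.1°–360°] uniform, h=-22: θ=324.1° here. β=44, B=79.9. -22·44/79.9 = -12.1151 → s = 9.8849

θ=285.2°: 20.5957
θ=324.1°: 9.8849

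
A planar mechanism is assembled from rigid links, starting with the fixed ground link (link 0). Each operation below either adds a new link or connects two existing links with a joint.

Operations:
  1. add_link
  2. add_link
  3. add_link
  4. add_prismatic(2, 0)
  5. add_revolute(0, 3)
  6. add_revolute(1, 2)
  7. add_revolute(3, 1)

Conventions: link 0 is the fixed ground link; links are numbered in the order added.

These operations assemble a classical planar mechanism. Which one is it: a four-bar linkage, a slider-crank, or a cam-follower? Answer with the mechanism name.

links: 4 (incl. ground); joints: 3 revolute, 1 prismatic, 0 higher (cam) pair, forming one closed loop
4 links, 3 revolutes + 1 prismatic in one loop → slider-crank

slider-crank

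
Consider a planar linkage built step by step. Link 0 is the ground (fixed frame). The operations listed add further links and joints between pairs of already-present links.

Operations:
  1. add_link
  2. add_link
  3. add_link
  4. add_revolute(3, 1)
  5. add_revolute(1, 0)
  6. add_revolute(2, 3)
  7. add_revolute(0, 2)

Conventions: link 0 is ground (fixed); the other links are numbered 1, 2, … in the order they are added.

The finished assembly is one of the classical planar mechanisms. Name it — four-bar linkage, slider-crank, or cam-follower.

links: 4 (incl. ground); joints: 4 revolute, 0 prismatic, 0 higher (cam) pair, forming one closed loop
4 links in a single 4R loop → four-bar linkage

four-bar linkage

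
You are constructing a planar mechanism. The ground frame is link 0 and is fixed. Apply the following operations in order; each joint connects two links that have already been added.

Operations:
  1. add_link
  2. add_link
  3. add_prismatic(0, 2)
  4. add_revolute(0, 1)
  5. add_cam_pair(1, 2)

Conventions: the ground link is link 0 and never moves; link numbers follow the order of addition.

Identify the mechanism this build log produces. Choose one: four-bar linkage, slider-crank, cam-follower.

links: 3 (incl. ground); joints: 1 revolute, 1 prismatic, 1 higher (cam) pair, forming one closed loop
3 links, revolute + prismatic + higher pair in one loop → cam-follower

cam-follower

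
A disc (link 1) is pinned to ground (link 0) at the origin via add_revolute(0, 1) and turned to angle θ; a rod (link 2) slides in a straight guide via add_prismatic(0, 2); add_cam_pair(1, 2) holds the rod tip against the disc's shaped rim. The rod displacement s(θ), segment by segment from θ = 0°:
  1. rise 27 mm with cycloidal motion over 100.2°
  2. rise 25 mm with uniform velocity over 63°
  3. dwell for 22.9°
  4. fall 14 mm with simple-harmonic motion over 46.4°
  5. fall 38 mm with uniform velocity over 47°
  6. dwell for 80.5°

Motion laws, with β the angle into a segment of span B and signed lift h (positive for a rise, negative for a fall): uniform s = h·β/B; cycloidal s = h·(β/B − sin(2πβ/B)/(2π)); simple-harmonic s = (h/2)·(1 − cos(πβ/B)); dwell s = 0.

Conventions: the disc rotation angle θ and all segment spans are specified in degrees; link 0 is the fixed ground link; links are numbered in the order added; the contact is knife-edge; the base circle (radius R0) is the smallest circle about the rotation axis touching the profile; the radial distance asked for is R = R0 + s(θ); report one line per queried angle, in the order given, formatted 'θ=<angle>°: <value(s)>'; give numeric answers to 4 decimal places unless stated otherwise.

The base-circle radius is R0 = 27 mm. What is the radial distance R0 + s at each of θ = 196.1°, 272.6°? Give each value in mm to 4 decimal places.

segment 1 (0° to 100.2°, cycloidal, h = 27) is passed completely: s = 0.0000 + (27) = 27.0000
segment 2 (100.2° to 163.2°, uniform, h = 25) is passed completely: s = 27.0000 + (25) = 52.0000
segment 3 (163.2° to 186.1°, dwell): s unchanged at 52.0000
θ = 196.1° falls in segment 4 (186.1° to 232.5°, simple-harmonic, h = -14): β = 196.1 − 186.1 = 10°, B = 46.4°; Δs = -14/2·(1 − cos(π·0.2155)) = -1.5441; s = 52.0000 − 1.5441 = 50.4559
segment 4 (186.1° to 232.5°, simple-harmonic, h = -14) is passed completely: s = 52.0000 + (-14) = 38.0000
θ = 272.6° falls in segment 5 (232.5° to 279.5°, uniform, h = -38): β = 272.6 − 232.5 = 40.1°, B = 47°; Δs = -38·40.1/47 = -32.4213; s = 38.0000 − 32.4213 = 5.5787
θ=196.1°: R = R0 + s = 27 + 50.4559 = 77.4559
θ=272.6°: R = R0 + s = 27 + 5.5787 = 32.5787

θ=196.1°: 77.4559
θ=272.6°: 32.5787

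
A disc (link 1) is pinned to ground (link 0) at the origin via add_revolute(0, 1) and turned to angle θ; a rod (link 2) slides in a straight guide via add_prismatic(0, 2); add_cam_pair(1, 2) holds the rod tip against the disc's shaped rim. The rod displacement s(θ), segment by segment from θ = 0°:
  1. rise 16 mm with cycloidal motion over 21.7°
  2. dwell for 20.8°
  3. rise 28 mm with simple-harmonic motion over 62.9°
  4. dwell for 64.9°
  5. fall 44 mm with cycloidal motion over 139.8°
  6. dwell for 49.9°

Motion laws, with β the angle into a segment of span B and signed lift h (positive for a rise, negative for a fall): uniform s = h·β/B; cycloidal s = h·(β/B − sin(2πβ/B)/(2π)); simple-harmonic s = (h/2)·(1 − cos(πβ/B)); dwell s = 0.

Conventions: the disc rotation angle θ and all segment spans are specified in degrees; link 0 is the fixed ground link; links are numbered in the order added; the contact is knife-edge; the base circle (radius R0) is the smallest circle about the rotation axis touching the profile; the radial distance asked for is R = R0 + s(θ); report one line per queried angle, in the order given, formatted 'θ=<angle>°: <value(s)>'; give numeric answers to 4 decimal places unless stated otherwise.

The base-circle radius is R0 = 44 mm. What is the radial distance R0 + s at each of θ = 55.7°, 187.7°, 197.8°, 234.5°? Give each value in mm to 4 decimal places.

segment 1 (0° to 21.7°, cycloidal, h = 16) is passed completely: s = 0.0000 + (16) = 16.0000
segment 2 (21.7° to 42.5°, dwell): s unchanged at 16.0000
θ = 55.7° falls in segment 3 (42.5° to 105.4°, simple-harmonic, h = 28): β = 55.7 − 42.5 = 13.2°, B = 62.9°; Δs = 28/2·(1 − cos(π·0.2099)) = 2.9340; s = 16.0000 + 2.9340 = 18.9340
segment 3 (42.5° to 105.4°, simple-harmonic, h = 28) is passed completely: s = 16.0000 + (28) = 44.0000
segment 4 (105.4° to 170.3°, dwell): s unchanged at 44.0000
θ = 187.7° falls in segment 5 (170.3° to 310.1°, cycloidal, h = -44): β = 187.7 − 170.3 = 17.4°, B = 139.8°; Δs = -44·(0.1245 − sin(2π·0.1245)/(2π)) = -0.5414; s = 44.0000 − 0.5414 = 43.4586
θ = 197.8° falls in segment 5 (170.3° to 310.1°, cycloidal, h = -44): β = 197.8 − 170.3 = 27.5°, B = 139.8°; Δs = -44·(0.1967 − sin(2π·0.1967)/(2π)) = -2.0413; s = 44.0000 − 2.0413 = 41.9587
θ = 234.5° falls in segment 5 (170.3° to 310.1°, cycloidal, h = -44): β = 234.5 − 170.3 = 64.2°, B = 139.8°; Δs = -44·(0.4592 − sin(2π·0.4592)/(2π)) = -18.4316; s = 44.0000 − 18.4316 = 25.5684
θ=55.7°: R = R0 + s = 44 + 18.9340 = 62.9340
θ=187.7°: R = R0 + s = 44 + 43.4586 = 87.4586
θ=197.8°: R = R0 + s = 44 + 41.9587 = 85.9587
θ=234.5°: R = R0 + s = 44 + 25.5684 = 69.5684

θ=55.7°: 62.9340
θ=187.7°: 87.4586
θ=197.8°: 85.9587
θ=234.5°: 69.5684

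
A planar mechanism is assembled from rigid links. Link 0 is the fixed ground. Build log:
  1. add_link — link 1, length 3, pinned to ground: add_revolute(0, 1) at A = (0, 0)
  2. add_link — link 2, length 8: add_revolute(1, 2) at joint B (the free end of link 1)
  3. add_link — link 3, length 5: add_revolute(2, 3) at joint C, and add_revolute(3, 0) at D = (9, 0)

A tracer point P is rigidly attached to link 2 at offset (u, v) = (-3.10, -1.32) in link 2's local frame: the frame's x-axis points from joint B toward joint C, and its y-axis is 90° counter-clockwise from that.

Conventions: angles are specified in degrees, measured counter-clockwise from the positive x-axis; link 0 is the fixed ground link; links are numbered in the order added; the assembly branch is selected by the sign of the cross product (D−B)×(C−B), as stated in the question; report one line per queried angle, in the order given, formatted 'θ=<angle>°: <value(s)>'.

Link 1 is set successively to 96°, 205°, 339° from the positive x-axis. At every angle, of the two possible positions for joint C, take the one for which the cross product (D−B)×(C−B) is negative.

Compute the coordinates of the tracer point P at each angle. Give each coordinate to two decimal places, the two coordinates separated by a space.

A=(0,0), D=(9.00,0)
θ=96°: B = A + 3.00·(cos96°, sin96°) = (-0.3136, 2.9836)
θ=96°: |BD| = 9.7798
θ=96°: circle(B,8.00) ∩ circle(D,5.00): a=6.8838, h=4.0759
θ=96°:   candidates: C₊=(7.4855,4.7651) cross=39.862; C₋=(4.9986,-2.9981) cross=-39.862
θ=96°:   branch - wants cross < 0 → take C=(4.9986,-2.9981) (cross=-39.862)
θ=96°: ex = (C−B)/|BC| = (0.6640,-0.7477); ey = (0.7477,0.6640)
θ=96°: P = B + -3.10·ex + -1.32·ey = (-3.3590,4.4250)
θ=205°: B = A + 3.00·(cos205°, sin205°) = (-2.7189, -1.2679)
θ=205°: |BD| = 11.7873
θ=205°: circle(B,8.00) ∩ circle(D,5.00): a=7.5480, h=2.6510
θ=205°:   candidates: C₊=(4.5001,2.1797) cross=31.249; C₋=(5.0704,-3.0917) cross=-31.249
θ=205°:   branch - wants cross < 0 → take C=(5.0704,-3.0917) (cross=-31.249)
θ=205°: ex = (C−B)/|BC| = (0.9737,-0.2280); ey = (0.2280,0.9737)
θ=205°: P = B + -3.10·ex + -1.32·ey = (-6.0382,-1.8464)
θ=339°: B = A + 3.00·(cos339°, sin339°) = (2.8007, -1.0751)
θ=339°: |BD| = 6.2918
θ=339°: circle(B,8.00) ∩ circle(D,5.00): a=6.2452, h=4.9998
θ=339°:   candidates: C₊=(8.0997,4.9183) cross=31.458; C₋=(9.8084,-4.9342) cross=-31.458
θ=339°:   branch - wants cross < 0 → take C=(9.8084,-4.9342) (cross=-31.458)
θ=339°: ex = (C−B)/|BC| = (0.8760,-0.4824); ey = (0.4824,0.8760)
θ=339°: P = B + -3.10·ex + -1.32·ey = (-0.5515,-0.7360)

θ=96°: -3.36 4.42
θ=205°: -6.04 -1.85
θ=339°: -0.55 -0.74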